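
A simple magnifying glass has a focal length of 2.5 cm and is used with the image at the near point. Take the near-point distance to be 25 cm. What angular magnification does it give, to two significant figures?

11

M = 1 + D/f = 1 + 25/2.5 = 11.000.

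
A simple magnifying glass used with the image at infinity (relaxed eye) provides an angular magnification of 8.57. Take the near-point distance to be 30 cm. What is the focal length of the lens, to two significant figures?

3.5 cm

For the image at infinity, M = D/f.
f = D/M = 30/8.57 = 3.501 cm.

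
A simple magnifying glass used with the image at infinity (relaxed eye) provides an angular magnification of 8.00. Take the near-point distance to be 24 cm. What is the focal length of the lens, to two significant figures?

3.0 cm

For the image at infinity, M = D/f.
f = D/M = 24/8.0 = 3.000 cm.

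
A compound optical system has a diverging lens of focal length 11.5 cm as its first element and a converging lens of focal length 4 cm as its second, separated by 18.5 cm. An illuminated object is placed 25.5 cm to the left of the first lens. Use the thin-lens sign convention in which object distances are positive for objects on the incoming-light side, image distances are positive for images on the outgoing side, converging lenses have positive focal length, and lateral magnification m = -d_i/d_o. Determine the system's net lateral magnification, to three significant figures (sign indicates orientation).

First lens: d_i1 = 1/(1/(-11.5) - 1/25.5) = -7.926 cm.
m_1 = -(-7.926)/25.5 = 0.3108.
With d_i1 < 0 the first image is virtual and lies on the object side; the object distance for lens 2 is d_o2 = 18.5 - (-7.926) = 26.426 cm.
Second lens: d_i2 = 1/(1/4 - 1/(26.426)) = 4.713 cm.
m_2 = -(4.713)/(26.426) = -0.1784.
Total m = m_1 x m_2 = (0.3108)(-0.1784) = -0.0554.

-0.0554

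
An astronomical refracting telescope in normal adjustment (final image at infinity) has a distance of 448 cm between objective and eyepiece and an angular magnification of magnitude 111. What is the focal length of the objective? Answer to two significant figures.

440 cm

In normal adjustment the tube length equals f_obj + f_eye and |M| = f_obj/f_eye.
So f_obj = 111 f_eye and 111 f_eye + f_eye = 448 cm, giving f_eye = 448/112 = 4.000 cm and f_obj = 444.000 cm.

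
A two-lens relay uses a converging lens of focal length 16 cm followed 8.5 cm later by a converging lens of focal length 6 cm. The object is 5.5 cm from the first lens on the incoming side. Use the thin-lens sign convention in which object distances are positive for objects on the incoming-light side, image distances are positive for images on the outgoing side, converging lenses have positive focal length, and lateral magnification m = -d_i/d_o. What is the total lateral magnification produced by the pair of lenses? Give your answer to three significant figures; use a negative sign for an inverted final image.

Lens 1: 1/d_i1 = 1/f_1 - 1/d_o1 = 1/16 - 1/5.5 = -0.11932 cm^-1, so d_i1 = -8.381 cm.
m_1 = -(-8.381)/5.5 = 1.5238.
The intermediate image is virtual, 8.381 cm to the left of lens 1, so d_o2 = L - d_i1 = 8.5 - (-8.381) = 16.881 cm.
Lens 2: 1/d_i2 = 1/f_2 - 1/d_o2 = 1/6 - 1/(16.881) = 0.10743 cm^-1, so d_i2 = 9.309 cm.
m_2 = -(9.309)/(16.881) = -0.5514.
The system's lateral magnification is m_1 m_2 = (1.5238)(-0.5514) = -0.8403.

-0.840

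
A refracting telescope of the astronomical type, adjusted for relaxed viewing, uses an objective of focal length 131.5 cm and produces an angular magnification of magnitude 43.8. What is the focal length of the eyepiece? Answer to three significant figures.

3.00 cm

|M| = f_obj/f_eye, so f_eye = f_obj/|M| = 131.5/43.8 = 3.002 cm.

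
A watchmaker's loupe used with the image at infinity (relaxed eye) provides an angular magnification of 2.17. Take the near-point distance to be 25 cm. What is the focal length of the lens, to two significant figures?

For the image at infinity, M = D/f.
f = D/M = 25/2.17 = 11.521 cm.

12 cm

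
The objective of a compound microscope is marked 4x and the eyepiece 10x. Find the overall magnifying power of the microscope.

The overall magnification of a compound microscope is the product of the objective and eyepiece magnifications:
M = M_obj x M_eye = 4 x 10 = 40.

40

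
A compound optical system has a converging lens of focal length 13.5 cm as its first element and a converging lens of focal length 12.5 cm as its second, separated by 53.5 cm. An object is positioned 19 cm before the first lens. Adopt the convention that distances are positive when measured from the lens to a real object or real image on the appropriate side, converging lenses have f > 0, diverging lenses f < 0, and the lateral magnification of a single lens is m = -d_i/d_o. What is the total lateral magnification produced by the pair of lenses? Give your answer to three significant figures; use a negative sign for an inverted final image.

-5.44

Applying the thin-lens equation to the first lens, 1/13.5 = 1/19 + 1/d_i1, which gives d_i1 = 46.636 cm.
Its lateral magnification is m_1 = -d_i1/d_o1 = -(46.636)/19 = -2.4545.
That image sits 6.864 cm in front of the second lens, so d_o2 = 6.864 cm.
Applying the thin-lens equation again with f_2 = 12.5 cm and d_o2 = 6.864 cm gives d_i2 = -15.222 cm.
m_2 = -(-15.222)/(6.864) = 2.2177.
Overall magnification: m = m_1 m_2 = -5.4435.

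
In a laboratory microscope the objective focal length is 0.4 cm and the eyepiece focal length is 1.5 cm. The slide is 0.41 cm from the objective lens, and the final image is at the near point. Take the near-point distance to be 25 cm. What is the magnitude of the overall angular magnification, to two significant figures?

710

Objective: 1/d_i = 1/f_obj - 1/d_o = 1/0.4 - 1/0.41 = 0.06098 cm^-1, so d_i = 16.400 cm.
m_obj = -d_i/d_o = -16.400/0.41 = -40.000.
Eyepiece angular magnification (image at near point): M_eye = 1 + D/f_e = 1 + 25/1.5 = 17.667.
Overall M = m_obj x M_eye = (-40.000)(17.667) = -706.67.
|M| = 706.67.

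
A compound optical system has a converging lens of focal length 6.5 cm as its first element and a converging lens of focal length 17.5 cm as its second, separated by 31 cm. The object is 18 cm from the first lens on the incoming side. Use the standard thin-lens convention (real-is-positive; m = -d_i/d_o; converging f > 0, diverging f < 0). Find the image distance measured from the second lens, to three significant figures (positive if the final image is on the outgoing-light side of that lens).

Lens 1: 1/d_i1 = 1/f_1 - 1/d_o1 = 1/6.5 - 1/18 = 0.09829 cm^-1, so d_i1 = 10.174 cm.
That image sits 20.826 cm in front of the second lens, so d_o2 = 20.826 cm.
Lens 2: 1/d_i2 = 1/f_2 - 1/d_o2 = 1/17.5 - 1/(20.826) = 0.00913 cm^-1, so d_i2 = 109.575 cm.

110 cm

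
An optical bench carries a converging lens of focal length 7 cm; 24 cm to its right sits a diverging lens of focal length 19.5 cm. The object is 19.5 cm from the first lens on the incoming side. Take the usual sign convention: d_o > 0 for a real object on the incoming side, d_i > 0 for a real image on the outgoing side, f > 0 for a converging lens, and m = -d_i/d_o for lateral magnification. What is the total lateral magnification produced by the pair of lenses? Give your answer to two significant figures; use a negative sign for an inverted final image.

First lens: d_i1 = 1/(1/7 - 1/19.5) = 10.920 cm.
m_1 = -(10.920)/19.5 = -0.5600.
Object distance for lens 2: d_o2 = 24 - 10.920 = 13.080 cm.
Second lens: d_i2 = 1/(1/(-19.5) - 1/(13.080)) = -7.829 cm.
m_2 = -(-7.829)/(13.080) = 0.5985.
The system's lateral magnification is m_1 m_2 = (-0.5600)(0.5985) = -0.3352.

-0.34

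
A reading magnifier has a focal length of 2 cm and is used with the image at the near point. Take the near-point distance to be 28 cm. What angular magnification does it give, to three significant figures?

M = 1 + D/f = 1 + 28/2 = 15.000.

15.0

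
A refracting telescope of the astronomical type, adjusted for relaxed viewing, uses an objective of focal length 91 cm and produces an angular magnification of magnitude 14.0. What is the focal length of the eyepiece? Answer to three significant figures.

|M| = f_obj/f_eye, so f_eye = f_obj/|M| = 91/14.0 = 6.500 cm.

6.50 cm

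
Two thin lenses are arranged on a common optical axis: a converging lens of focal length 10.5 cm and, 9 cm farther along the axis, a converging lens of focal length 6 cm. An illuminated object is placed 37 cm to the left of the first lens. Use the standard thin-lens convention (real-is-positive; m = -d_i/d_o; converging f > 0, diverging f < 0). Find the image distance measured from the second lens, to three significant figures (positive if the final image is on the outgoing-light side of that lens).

2.91 cm

First lens: d_i1 = 1/(1/10.5 - 1/37) = 14.660 cm.
Since 14.660 cm > 9 cm, the first image lies past the second lens and serves as a virtual object: d_o2 = L - d_i1 = -5.660 cm.
Second lens: d_i2 = 1/(1/6 - 1/(-5.660)) = 2.913 cm.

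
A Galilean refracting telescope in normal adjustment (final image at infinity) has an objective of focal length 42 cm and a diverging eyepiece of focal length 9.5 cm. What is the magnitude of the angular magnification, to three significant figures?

|M| = f_obj/|f_eye| = 42/9.5 = 4.421.

4.42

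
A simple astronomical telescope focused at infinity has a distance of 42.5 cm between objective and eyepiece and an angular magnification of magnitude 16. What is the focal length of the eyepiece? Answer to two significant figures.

In normal adjustment the tube length equals f_obj + f_eye and |M| = f_obj/f_eye.
So f_obj = 16 f_eye and 16 f_eye + f_eye = 42.5 cm, giving f_eye = 42.5/17 = 2.500 cm and f_obj = 40.000 cm.

2.5 cm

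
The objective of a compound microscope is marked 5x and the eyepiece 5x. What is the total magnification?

25

The overall magnification of a compound microscope is the product of the objective and eyepiece magnifications:
M = M_obj x M_eye = 5 x 5 = 25.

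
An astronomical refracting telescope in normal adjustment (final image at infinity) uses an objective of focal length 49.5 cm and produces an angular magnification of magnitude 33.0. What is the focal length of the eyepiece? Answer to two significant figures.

|M| = f_obj/f_eye, so f_eye = f_obj/|M| = 49.5/33.0 = 1.500 cm.

1.5 cm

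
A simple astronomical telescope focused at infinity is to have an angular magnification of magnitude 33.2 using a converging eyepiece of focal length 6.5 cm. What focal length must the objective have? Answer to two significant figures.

220 cm

|M| = f_obj/|f_eye|, so f_obj = |M| x |f_eye| = 33.2 x 6.5 = 215.800 cm.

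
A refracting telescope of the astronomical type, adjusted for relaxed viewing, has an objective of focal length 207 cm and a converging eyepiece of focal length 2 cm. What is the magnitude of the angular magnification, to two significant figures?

|M| = f_obj/|f_eye| = 207/2 = 103.500.

100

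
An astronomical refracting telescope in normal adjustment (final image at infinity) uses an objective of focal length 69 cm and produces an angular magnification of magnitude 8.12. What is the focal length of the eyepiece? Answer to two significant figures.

|M| = f_obj/f_eye, so f_eye = f_obj/|M| = 69/8.12 = 8.498 cm.

8.5 cm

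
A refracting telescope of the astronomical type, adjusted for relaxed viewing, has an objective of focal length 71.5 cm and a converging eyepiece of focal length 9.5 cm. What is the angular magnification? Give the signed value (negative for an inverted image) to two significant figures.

-7.5

M = -f_obj/f_eye = -71.5/(9.5) = -7.526.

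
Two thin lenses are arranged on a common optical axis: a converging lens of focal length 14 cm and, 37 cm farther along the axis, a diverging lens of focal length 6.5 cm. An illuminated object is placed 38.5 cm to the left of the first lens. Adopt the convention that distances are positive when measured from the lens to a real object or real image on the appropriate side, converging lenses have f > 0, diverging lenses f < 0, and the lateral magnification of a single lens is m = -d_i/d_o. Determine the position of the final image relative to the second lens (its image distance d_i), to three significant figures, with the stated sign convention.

Applying the thin-lens equation to the first lens, 1/14 = 1/38.5 + 1/d_i1, which gives d_i1 = 22.000 cm.
Object distance for lens 2: d_o2 = 37 - 22.000 = 15.000 cm.
Applying the thin-lens equation again with f_2 = -6.5 cm and d_o2 = 15.000 cm gives d_i2 = -4.535 cm.

-4.53 cm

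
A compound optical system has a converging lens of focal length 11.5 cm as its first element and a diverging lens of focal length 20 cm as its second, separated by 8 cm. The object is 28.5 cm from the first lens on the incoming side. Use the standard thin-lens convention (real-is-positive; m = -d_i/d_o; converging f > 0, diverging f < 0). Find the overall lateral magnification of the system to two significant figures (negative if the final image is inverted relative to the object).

Lens 1: 1/d_i1 = 1/f_1 - 1/d_o1 = 1/11.5 - 1/28.5 = 0.05187 cm^-1, so d_i1 = 19.279 cm.
m_1 = -(19.279)/28.5 = -0.6765.
Since 19.279 cm > 8 cm, the first image lies past the second lens and serves as a virtual object: d_o2 = L - d_i1 = -11.279 cm.
Lens 2: 1/d_i2 = 1/f_2 - 1/d_o2 = 1/(-20) - 1/(-11.279) = 0.03866 cm^-1, so d_i2 = 25.868 cm.
m_2 = -(25.868)/(-11.279) = 2.2934.
Total m = m_1 x m_2 = (-0.6765)(2.2934) = -1.5514.

-1.6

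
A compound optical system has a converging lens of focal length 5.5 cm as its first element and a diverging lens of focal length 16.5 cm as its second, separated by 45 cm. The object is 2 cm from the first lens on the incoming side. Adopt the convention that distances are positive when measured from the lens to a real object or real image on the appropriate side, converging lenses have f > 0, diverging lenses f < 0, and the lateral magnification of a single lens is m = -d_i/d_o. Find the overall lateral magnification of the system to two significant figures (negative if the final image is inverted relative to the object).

Lens 1: 1/d_i1 = 1/f_1 - 1/d_o1 = 1/5.5 - 1/2 = -0.31818 cm^-1, so d_i1 = -3.143 cm.
m_1 = -(-3.143)/2 = 1.5714.
With d_i1 < 0 the first image is virtual and lies on the object side; the object distance for lens 2 is d_o2 = 45 - (-3.143) = 48.143 cm.
Lens 2: 1/d_i2 = 1/f_2 - 1/d_o2 = 1/(-16.5) - 1/(48.143) = -0.08138 cm^-1, so d_i2 = -12.288 cm.
m_2 = -(-12.288)/(48.143) = 0.2552.
Total m = m_1 x m_2 = (1.5714)(0.2552) = 0.4011.

0.40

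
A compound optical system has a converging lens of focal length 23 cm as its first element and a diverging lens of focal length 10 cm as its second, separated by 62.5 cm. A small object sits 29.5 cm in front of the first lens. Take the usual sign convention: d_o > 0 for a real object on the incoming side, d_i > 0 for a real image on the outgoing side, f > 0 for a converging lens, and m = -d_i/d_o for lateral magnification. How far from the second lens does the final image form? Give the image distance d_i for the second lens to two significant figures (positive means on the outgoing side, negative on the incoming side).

First lens: d_i1 = 1/(1/23 - 1/29.5) = 104.385 cm.
This image would form 104.385 cm past lens 1, i.e. 41.885 cm beyond lens 2, so it is a virtual object for lens 2: d_o2 = 62.5 - 104.385 = -41.885 cm.
Second lens: d_i2 = 1/(1/(-10) - 1/(-41.885)) = -13.136 cm.

-13 cm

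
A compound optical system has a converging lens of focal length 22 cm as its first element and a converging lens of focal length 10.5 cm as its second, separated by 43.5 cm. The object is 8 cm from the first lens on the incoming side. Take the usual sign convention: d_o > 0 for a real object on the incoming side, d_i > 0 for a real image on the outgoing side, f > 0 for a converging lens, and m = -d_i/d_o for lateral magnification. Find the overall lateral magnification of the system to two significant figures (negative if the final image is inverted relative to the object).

-0.36

Applying the thin-lens equation to the first lens, 1/22 = 1/8 + 1/d_i1, which gives d_i1 = -12.571 cm.
Its lateral magnification is m_1 = -d_i1/d_o1 = -(-12.571)/8 = 1.5714.
The intermediate image is virtual, 12.571 cm to the left of lens 1, so d_o2 = L - d_i1 = 43.5 - (-12.571) = 56.071 cm.
Applying the thin-lens equation again with f_2 = 10.5 cm and d_o2 = 56.071 cm gives d_i2 = 12.919 cm.
m_2 = -(12.919)/(56.071) = -0.2304.
Total m = m_1 x m_2 = (1.5714)(-0.2304) = -0.3621.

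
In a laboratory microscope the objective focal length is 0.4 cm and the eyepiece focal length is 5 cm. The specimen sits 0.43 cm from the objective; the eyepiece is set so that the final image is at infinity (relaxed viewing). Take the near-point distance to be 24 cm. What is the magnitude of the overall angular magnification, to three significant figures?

Objective: 1/d_i = 1/f_obj - 1/d_o = 1/0.4 - 1/0.43 = 0.17442 cm^-1, so d_i = 5.733 cm.
m_obj = -d_i/d_o = -5.733/0.43 = -13.333.
Eyepiece angular magnification (image at infinity): M_eye = D/f_e = 24/5 = 4.800.
Overall M = m_obj x M_eye = (-13.333)(4.800) = -64.00.
|M| = 64.00.

64.0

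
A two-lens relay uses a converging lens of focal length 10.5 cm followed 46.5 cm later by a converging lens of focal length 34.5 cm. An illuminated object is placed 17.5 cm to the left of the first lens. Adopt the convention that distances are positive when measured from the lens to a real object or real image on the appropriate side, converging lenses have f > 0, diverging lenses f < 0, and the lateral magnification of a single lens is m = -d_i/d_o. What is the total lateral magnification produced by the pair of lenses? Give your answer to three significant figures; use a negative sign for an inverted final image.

-3.63

Lens 1: 1/d_i1 = 1/f_1 - 1/d_o1 = 1/10.5 - 1/17.5 = 0.03810 cm^-1, so d_i1 = 26.250 cm.
m_1 = -(26.250)/17.5 = -1.5000.
The intermediate image is 26.250 cm to the right of lens 1, so d_o2 = L - d_i1 = 46.5 - 26.250 = 20.250 cm.
Lens 2: 1/d_i2 = 1/f_2 - 1/d_o2 = 1/34.5 - 1/(20.250) = -0.02040 cm^-1, so d_i2 = -49.026 cm.
m_2 = -(-49.026)/(20.250) = 2.4211.
The system's lateral magnification is m_1 m_2 = (-1.5000)(2.4211) = -3.6316.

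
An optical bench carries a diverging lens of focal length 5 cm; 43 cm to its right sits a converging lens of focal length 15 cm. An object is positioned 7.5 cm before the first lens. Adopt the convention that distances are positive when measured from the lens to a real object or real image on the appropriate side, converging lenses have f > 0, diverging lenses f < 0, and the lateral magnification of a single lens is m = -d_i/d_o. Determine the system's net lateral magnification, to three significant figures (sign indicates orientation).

-0.194

Applying the thin-lens equation to the first lens, 1/(-5) = 1/7.5 + 1/d_i1, which gives d_i1 = -3.000 cm.
Its lateral magnification is m_1 = -d_i1/d_o1 = -(-3.000)/7.5 = 0.4000.
The intermediate image is virtual, 3.000 cm to the left of lens 1, so d_o2 = L - d_i1 = 43 - (-3.000) = 46.000 cm.
Applying the thin-lens equation again with f_2 = 15 cm and d_o2 = 46.000 cm gives d_i2 = 22.258 cm.
m_2 = -(22.258)/(46.000) = -0.4839.
Total m = m_1 x m_2 = (0.4000)(-0.4839) = -0.1935.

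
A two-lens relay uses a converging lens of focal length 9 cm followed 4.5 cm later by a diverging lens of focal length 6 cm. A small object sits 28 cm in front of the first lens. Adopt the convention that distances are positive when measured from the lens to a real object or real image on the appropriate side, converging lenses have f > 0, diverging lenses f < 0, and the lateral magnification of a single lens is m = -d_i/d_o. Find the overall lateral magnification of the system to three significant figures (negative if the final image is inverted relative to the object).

First lens: d_i1 = 1/(1/9 - 1/28) = 13.263 cm.
m_1 = -(13.263)/28 = -0.4737.
This image would form 13.263 cm past lens 1, i.e. 8.763 cm beyond lens 2, so it is a virtual object for lens 2: d_o2 = 4.5 - 13.263 = -8.763 cm.
Second lens: d_i2 = 1/(1/(-6) - 1/(-8.763)) = -19.029 cm.
m_2 = -(-19.029)/(-8.763) = -2.1714.
The system's lateral magnification is m_1 m_2 = (-0.4737)(-2.1714) = 1.0286.

1.03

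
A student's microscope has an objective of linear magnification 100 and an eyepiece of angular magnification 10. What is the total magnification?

The overall magnification of a compound microscope is the product of the objective and eyepiece magnifications:
M = M_obj x M_eye = 100 x 10 = 1000.

1000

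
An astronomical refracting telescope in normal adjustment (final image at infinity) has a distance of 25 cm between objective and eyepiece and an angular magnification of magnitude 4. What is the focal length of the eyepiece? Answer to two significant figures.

In normal adjustment the tube length equals f_obj + f_eye and |M| = f_obj/f_eye.
So f_obj = 4 f_eye and 4 f_eye + f_eye = 25 cm, giving f_eye = 25/5 = 5.000 cm and f_obj = 20.000 cm.

5.0 cm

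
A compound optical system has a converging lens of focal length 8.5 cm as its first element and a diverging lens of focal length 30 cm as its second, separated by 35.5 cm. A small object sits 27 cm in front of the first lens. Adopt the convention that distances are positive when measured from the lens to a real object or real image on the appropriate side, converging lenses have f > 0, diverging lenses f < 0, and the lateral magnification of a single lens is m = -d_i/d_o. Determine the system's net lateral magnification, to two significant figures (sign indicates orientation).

Lens 1: 1/d_i1 = 1/f_1 - 1/d_o1 = 1/8.5 - 1/27 = 0.08061 cm^-1, so d_i1 = 12.405 cm.
m_1 = -(12.405)/27 = -0.4595.
The intermediate image is 12.405 cm to the right of lens 1, so d_o2 = L - d_i1 = 35.5 - 12.405 = 23.095 cm.
Lens 2: 1/d_i2 = 1/f_2 - 1/d_o2 = 1/(-30) - 1/(23.095) = -0.07663 cm^-1, so d_i2 = -13.049 cm.
m_2 = -(-13.049)/(23.095) = 0.5650.
Overall magnification: m = m_1 m_2 = -0.2596.

-0.26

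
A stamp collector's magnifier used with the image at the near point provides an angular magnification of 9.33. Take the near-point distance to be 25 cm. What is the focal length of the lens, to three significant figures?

For the image at the near point, M = 1 + D/f.
f = D/(M - 1) = 25/(9.33 - 1) = 3.001 cm.

3.00 cm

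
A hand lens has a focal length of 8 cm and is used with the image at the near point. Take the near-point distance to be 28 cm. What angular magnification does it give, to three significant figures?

4.50

M = 1 + D/f = 1 + 28/8 = 4.500.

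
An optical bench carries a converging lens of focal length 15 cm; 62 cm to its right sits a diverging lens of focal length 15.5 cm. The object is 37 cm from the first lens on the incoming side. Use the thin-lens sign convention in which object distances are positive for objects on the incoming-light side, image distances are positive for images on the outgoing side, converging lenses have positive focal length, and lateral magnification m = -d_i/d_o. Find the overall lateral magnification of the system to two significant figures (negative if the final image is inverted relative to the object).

Lens 1: 1/d_i1 = 1/f_1 - 1/d_o1 = 1/15 - 1/37 = 0.03964 cm^-1, so d_i1 = 25.227 cm.
m_1 = -(25.227)/37 = -0.6818.
Object distance for lens 2: d_o2 = 62 - 25.227 = 36.773 cm.
Lens 2: 1/d_i2 = 1/f_2 - 1/d_o2 = 1/(-15.5) - 1/(36.773) = -0.09171 cm^-1, so d_i2 = -10.904 cm.
m_2 = -(-10.904)/(36.773) = 0.2965.
The system's lateral magnification is m_1 m_2 = (-0.6818)(0.2965) = -0.2022.

-0.20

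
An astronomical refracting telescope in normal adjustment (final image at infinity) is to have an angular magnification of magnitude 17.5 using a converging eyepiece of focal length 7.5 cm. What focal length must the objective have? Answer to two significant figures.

|M| = f_obj/|f_eye|, so f_obj = |M| x |f_eye| = 17.5 x 7.5 = 131.250 cm.

130 cm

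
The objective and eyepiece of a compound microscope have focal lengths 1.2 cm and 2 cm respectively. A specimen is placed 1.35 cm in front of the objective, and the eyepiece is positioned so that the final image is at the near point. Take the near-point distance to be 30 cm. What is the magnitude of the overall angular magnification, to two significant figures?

Objective: 1/d_i = 1/f_obj - 1/d_o = 1/1.2 - 1/1.35 = 0.09259 cm^-1, so d_i = 10.800 cm.
m_obj = -d_i/d_o = -10.800/1.35 = -8.000.
Eyepiece angular magnification (image at near point): M_eye = 1 + D/f_e = 1 + 30/2 = 16.000.
Overall M = m_obj x M_eye = (-8.000)(16.000) = -128.00.
|M| = 128.00.

130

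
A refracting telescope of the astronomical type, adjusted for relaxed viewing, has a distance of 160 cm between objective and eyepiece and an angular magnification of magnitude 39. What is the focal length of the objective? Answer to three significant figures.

In normal adjustment the tube length equals f_obj + f_eye and |M| = f_obj/f_eye.
So f_obj = 39 f_eye and 39 f_eye + f_eye = 160 cm, giving f_eye = 160/40 = 4.000 cm and f_obj = 156.000 cm.

156 cm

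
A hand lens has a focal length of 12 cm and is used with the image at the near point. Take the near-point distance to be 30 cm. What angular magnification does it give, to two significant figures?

M = 1 + D/f = 1 + 30/12 = 3.500.

3.5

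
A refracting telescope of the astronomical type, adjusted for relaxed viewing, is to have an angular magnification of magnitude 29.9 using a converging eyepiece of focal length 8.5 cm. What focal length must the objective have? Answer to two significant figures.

250 cm

|M| = f_obj/|f_eye|, so f_obj = |M| x |f_eye| = 29.9 x 8.5 = 254.150 cm.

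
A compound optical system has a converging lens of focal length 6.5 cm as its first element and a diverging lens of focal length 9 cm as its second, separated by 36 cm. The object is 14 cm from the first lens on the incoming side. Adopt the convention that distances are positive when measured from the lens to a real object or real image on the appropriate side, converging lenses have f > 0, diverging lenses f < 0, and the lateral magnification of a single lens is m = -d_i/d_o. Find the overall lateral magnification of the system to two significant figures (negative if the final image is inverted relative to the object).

-0.24

First lens: d_i1 = 1/(1/6.5 - 1/14) = 12.133 cm.
m_1 = -(12.133)/14 = -0.8667.
Object distance for lens 2: d_o2 = 36 - 12.133 = 23.867 cm.
Second lens: d_i2 = 1/(1/(-9) - 1/(23.867)) = -6.535 cm.
m_2 = -(-6.535)/(23.867) = 0.2738.
Total m = m_1 x m_2 = (-0.8667)(0.2738) = -0.2373.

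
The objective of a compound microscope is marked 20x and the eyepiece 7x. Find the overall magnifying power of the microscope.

140

The overall magnification of a compound microscope is the product of the objective and eyepiece magnifications:
M = M_obj x M_eye = 20 x 7 = 140.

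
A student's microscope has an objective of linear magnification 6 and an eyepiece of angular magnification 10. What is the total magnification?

60

The overall magnification of a compound microscope is the product of the objective and eyepiece magnifications:
M = M_obj x M_eye = 6 x 10 = 60.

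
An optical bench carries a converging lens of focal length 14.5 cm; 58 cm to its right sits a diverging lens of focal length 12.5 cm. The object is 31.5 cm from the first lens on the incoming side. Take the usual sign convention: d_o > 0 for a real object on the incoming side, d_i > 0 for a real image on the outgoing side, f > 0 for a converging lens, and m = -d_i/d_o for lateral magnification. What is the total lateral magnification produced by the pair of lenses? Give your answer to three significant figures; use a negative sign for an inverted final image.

Applying the thin-lens equation to the first lens, 1/14.5 = 1/31.5 + 1/d_i1, which gives d_i1 = 26.868 cm.
Its lateral magnification is m_1 = -d_i1/d_o1 = -(26.868)/31.5 = -0.8529.
That image sits 31.132 cm in front of the second lens, so d_o2 = 31.132 cm.
Applying the thin-lens equation again with f_2 = -12.5 cm and d_o2 = 31.132 cm gives d_i2 = -8.919 cm.
m_2 = -(-8.919)/(31.132) = 0.2865.
Overall magnification: m = m_1 m_2 = -0.2444.

-0.244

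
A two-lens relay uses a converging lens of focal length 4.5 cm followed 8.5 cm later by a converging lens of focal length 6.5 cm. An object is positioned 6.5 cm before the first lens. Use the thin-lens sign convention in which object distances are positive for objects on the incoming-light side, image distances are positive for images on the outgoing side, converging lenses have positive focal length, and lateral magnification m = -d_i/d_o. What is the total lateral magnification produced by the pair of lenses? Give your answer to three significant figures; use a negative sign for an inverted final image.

-1.16

Lens 1: 1/d_i1 = 1/f_1 - 1/d_o1 = 1/4.5 - 1/6.5 = 0.06838 cm^-1, so d_i1 = 14.625 cm.
m_1 = -(14.625)/6.5 = -2.2500.
This image would form 14.625 cm past lens 1, i.e. 6.125 cm beyond lens 2, so it is a virtual object for lens 2: d_o2 = 8.5 - 14.625 = -6.125 cm.
Lens 2: 1/d_i2 = 1/f_2 - 1/d_o2 = 1/6.5 - 1/(-6.125) = 0.31711 cm^-1, so d_i2 = 3.153 cm.
m_2 = -(3.153)/(-6.125) = 0.5149.
Total m = m_1 x m_2 = (-2.2500)(0.5149) = -1.1584.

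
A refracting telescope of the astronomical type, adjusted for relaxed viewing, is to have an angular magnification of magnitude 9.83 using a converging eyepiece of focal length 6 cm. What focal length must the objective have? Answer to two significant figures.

|M| = f_obj/|f_eye|, so f_obj = |M| x |f_eye| = 9.83 x 6 = 58.980 cm.

59 cm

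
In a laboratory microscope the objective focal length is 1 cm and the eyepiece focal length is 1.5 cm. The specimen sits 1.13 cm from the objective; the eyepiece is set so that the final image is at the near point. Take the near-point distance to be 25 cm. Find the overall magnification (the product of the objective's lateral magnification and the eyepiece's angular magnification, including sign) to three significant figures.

Objective: 1/d_i = 1/f_obj - 1/d_o = 1/1 - 1/1.13 = 0.11504 cm^-1, so d_i = 8.692 cm.
m_obj = -d_i/d_o = -8.692/1.13 = -7.692.
Eyepiece angular magnification (image at near point): M_eye = 1 + D/f_e = 1 + 25/1.5 = 17.667.
Overall M = m_obj x M_eye = (-7.692)(17.667) = -135.90.

-136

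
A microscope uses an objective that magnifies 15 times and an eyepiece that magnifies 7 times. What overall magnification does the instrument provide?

105

The overall magnification of a compound microscope is the product of the objective and eyepiece magnifications:
M = M_obj x M_eye = 15 x 7 = 105.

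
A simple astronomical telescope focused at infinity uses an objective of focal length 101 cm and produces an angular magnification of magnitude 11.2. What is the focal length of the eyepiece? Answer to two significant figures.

9.0 cm

|M| = f_obj/f_eye, so f_eye = f_obj/|M| = 101/11.2 = 9.018 cm.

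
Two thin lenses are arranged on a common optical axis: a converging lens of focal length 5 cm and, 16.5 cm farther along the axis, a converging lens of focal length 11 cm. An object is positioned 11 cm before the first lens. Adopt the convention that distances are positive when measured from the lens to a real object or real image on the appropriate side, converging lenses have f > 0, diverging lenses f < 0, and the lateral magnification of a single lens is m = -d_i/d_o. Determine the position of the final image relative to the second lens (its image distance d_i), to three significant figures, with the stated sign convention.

-22.0 cm

Lens 1: 1/d_i1 = 1/f_1 - 1/d_o1 = 1/5 - 1/11 = 0.10909 cm^-1, so d_i1 = 9.167 cm.
The intermediate image is 9.167 cm to the right of lens 1, so d_o2 = L - d_i1 = 16.5 - 9.167 = 7.333 cm.
Lens 2: 1/d_i2 = 1/f_2 - 1/d_o2 = 1/11 - 1/(7.333) = -0.04545 cm^-1, so d_i2 = -22.000 cm.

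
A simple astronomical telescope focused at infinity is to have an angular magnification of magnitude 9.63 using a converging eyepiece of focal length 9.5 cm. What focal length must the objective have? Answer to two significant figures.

|M| = f_obj/|f_eye|, so f_obj = |M| x |f_eye| = 9.63 x 9.5 = 91.485 cm.

91 cm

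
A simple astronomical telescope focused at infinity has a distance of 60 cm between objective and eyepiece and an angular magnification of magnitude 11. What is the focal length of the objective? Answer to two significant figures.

In normal adjustment the tube length equals f_obj + f_eye and |M| = f_obj/f_eye.
So f_obj = 11 f_eye and 11 f_eye + f_eye = 60 cm, giving f_eye = 60/12 = 5.000 cm and f_obj = 55.000 cm.

55 cm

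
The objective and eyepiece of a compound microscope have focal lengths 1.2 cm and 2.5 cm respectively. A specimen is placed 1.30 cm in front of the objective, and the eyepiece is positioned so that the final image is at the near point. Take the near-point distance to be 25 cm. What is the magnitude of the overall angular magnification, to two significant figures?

Objective: 1/d_i = 1/f_obj - 1/d_o = 1/1.2 - 1/1.30 = 0.06410 cm^-1, so d_i = 15.600 cm.
m_obj = -d_i/d_o = -15.600/1.30 = -12.000.
Eyepiece angular magnification (image at near point): M_eye = 1 + D/f_e = 1 + 25/2.5 = 11.000.
Overall M = m_obj x M_eye = (-12.000)(11.000) = -132.00.
|M| = 132.00.

130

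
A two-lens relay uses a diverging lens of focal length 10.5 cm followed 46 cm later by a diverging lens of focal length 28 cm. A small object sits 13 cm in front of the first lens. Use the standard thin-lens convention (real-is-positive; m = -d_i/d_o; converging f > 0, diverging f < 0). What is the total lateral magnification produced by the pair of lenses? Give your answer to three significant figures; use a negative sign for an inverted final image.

Lens 1: 1/d_i1 = 1/f_1 - 1/d_o1 = 1/(-10.5) - 1/13 = -0.17216 cm^-1, so d_i1 = -5.809 cm.
m_1 = -(-5.809)/13 = 0.4468.
With d_i1 < 0 the first image is virtual and lies on the object side; the object distance for lens 2 is d_o2 = 46 - (-5.809) = 51.809 cm.
Lens 2: 1/d_i2 = 1/f_2 - 1/d_o2 = 1/(-28) - 1/(51.809) = -0.05502 cm^-1, so d_i2 = -18.176 cm.
m_2 = -(-18.176)/(51.809) = 0.3508.
The system's lateral magnification is m_1 m_2 = (0.4468)(0.3508) = 0.1568.

0.157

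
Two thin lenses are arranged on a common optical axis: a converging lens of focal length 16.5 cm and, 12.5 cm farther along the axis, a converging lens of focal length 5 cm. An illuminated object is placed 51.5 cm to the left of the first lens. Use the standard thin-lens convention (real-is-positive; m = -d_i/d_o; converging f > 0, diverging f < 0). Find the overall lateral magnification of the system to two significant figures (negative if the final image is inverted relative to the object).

-0.14

Lens 1: 1/d_i1 = 1/f_1 - 1/d_o1 = 1/16.5 - 1/51.5 = 0.04119 cm^-1, so d_i1 = 24.279 cm.
m_1 = -(24.279)/51.5 = -0.4714.
This image would form 24.279 cm past lens 1, i.e. 11.779 cm beyond lens 2, so it is a virtual object for lens 2: d_o2 = 12.5 - 24.279 = -11.779 cm.
Lens 2: 1/d_i2 = 1/f_2 - 1/d_o2 = 1/5 - 1/(-11.779) = 0.28490 cm^-1, so d_i2 = 3.510 cm.
m_2 = -(3.510)/(-11.779) = 0.2980.
The system's lateral magnification is m_1 m_2 = (-0.4714)(0.2980) = -0.1405.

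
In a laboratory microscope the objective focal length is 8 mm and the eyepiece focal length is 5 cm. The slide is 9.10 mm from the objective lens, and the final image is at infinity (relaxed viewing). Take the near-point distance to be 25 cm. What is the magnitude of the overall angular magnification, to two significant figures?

36

Convert to cm: f_obj = 8 mm = 0.8 cm; d_o = 9.10 mm = 0.91 cm.
Objective: 1/d_i = 1/f_obj - 1/d_o = 1/0.8 - 1/0.91 = 0.15110 cm^-1, so d_i = 6.618 cm.
m_obj = -d_i/d_o = -6.618/0.91 = -7.273.
Eyepiece angular magnification (image at infinity): M_eye = D/f_e = 25/5 = 5.000.
Overall M = m_obj x M_eye = (-7.273)(5.000) = -36.36.
|M| = 36.36.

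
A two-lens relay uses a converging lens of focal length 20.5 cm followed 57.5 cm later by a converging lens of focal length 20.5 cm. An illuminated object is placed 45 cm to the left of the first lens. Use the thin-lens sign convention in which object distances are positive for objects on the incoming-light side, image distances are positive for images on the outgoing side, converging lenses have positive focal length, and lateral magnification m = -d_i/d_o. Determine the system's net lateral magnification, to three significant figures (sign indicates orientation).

-26.3

Lens 1: 1/d_i1 = 1/f_1 - 1/d_o1 = 1/20.5 - 1/45 = 0.02656 cm^-1, so d_i1 = 37.653 cm.
m_1 = -(37.653)/45 = -0.8367.
Object distance for lens 2: d_o2 = 57.5 - 37.653 = 19.847 cm.
Lens 2: 1/d_i2 = 1/f_2 - 1/d_o2 = 1/20.5 - 1/(19.847) = -0.00161 cm^-1, so d_i2 = -623.008 cm.
m_2 = -(-623.008)/(19.847) = 31.3906.
Total m = m_1 x m_2 = (-0.8367)(31.3906) = -26.2656.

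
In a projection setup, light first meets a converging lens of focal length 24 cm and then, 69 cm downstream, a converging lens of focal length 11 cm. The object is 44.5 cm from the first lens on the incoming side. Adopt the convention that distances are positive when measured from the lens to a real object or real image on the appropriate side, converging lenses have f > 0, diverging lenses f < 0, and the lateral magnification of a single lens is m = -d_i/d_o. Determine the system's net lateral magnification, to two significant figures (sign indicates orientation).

First lens: d_i1 = 1/(1/24 - 1/44.5) = 52.098 cm.
m_1 = -(52.098)/44.5 = -1.1707.
Object distance for lens 2: d_o2 = 69 - 52.098 = 16.902 cm.
Second lens: d_i2 = 1/(1/11 - 1/(16.902)) = 31.500 cm.
m_2 = -(31.500)/(16.902) = -1.8636.
Overall magnification: m = m_1 m_2 = 2.1818.

2.2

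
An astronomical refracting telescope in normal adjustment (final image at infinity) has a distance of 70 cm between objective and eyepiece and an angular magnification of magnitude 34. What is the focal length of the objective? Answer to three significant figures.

68.0 cm

In normal adjustment the tube length equals f_obj + f_eye and |M| = f_obj/f_eye.
So f_obj = 34 f_eye and 34 f_eye + f_eye = 70 cm, giving f_eye = 70/35 = 2.000 cm and f_obj = 68.000 cm.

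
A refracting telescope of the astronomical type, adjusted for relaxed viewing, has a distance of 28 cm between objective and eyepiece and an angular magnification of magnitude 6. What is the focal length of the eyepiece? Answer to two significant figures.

In normal adjustment the tube length equals f_obj + f_eye and |M| = f_obj/f_eye.
So f_obj = 6 f_eye and 6 f_eye + f_eye = 28 cm, giving f_eye = 28/7 = 4.000 cm and f_obj = 24.000 cm.

4.0 cm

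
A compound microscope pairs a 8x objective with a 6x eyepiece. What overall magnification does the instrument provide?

48

The overall magnification of a compound microscope is the product of the objective and eyepiece magnifications:
M = M_obj x M_eye = 8 x 6 = 48.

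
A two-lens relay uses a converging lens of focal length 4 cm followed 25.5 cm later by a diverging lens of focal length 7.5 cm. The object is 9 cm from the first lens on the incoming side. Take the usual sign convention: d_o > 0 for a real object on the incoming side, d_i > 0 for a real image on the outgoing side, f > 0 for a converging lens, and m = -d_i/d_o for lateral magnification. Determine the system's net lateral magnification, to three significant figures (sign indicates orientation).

-0.233

Applying the thin-lens equation to the first lens, 1/4 = 1/9 + 1/d_i1, which gives d_i1 = 7.200 cm.
Its lateral magnification is m_1 = -d_i1/d_o1 = -(7.200)/9 = -0.8000.
Object distance for lens 2: d_o2 = 25.5 - 7.200 = 18.300 cm.
Applying the thin-lens equation again with f_2 = -7.5 cm and d_o2 = 18.300 cm gives d_i2 = -5.320 cm.
m_2 = -(-5.320)/(18.300) = 0.2907.
Overall magnification: m = m_1 m_2 = -0.2326.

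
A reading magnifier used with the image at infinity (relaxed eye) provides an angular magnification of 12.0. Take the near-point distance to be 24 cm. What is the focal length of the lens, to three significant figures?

For the image at infinity, M = D/f.
f = D/M = 24/12.0 = 2.000 cm.

2.00 cm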